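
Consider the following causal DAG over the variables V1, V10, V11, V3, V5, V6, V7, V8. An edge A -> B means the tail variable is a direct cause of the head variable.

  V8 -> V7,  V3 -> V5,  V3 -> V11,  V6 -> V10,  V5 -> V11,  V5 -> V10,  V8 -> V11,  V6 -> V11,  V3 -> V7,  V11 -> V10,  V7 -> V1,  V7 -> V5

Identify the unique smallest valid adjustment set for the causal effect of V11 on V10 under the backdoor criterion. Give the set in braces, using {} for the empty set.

Variables eligible for adjustment (non-descendants of V11, excluding V11 and V10): {V1, V3, V5, V6, V7, V8}.
Backdoor paths from V11 to V10:
  P1: V11 <- V8 -> V7 <- V3 -> V5 -> V10
  P2: V11 <- V8 -> V7 -> V5 -> V10
  P3: V11 <- V3 -> V7 -> V5 -> V10
  P4: V11 <- V3 -> V5 -> V10
  P5: V11 <- V6 -> V10
  P6: V11 <- V5 -> V10
The empty set is not sufficient: P2 (V11 <- V8 -> V7 -> V5 -> V10) has no collider blocking it and no conditioned non-collider, so it is open.
Try {V5, V6}:
  P1: blocked at chain node V5 ∈ conditioning set.
  P2: blocked at chain node V5 ∈ conditioning set.
  P3: blocked at chain node V5 ∈ conditioning set.
  P4: blocked at chain node V5 ∈ conditioning set.
  P5: blocked at fork node V6 ∈ conditioning set.
  P6: blocked at fork node V5 ∈ conditioning set.
{V5, V6} contains no descendant of V11 and blocks every backdoor path.
Every element of {V5, V6} is needed (dropping V5 leaves P2 open; dropping V6 leaves P5 open), so no proper subset is valid.
Among all size-2 subsets of the eligible variables, only {V5, V6} blocks every backdoor path, so it is the unique smallest valid adjustment set.

{V5, V6}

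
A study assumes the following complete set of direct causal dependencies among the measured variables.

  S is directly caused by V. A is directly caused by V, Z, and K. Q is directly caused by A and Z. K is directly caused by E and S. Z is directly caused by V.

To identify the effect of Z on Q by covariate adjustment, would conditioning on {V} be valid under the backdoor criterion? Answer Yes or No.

Yes

Backdoor paths from Z to Q (paths whose first edge points into Z):
  P1: Z <- V -> S -> K -> A -> Q
  P2: Z <- V -> A -> Q
Condition 1 (no descendant of Z in the set): holds — descendants of Z are {A, Q}; none are in {V}.
Condition 2 (every backdoor path blocked by {V}):
  P1: blocked at fork node V ∈ conditioning set.
  P2: blocked at fork node V ∈ conditioning set.
{V} satisfies the backdoor criterion.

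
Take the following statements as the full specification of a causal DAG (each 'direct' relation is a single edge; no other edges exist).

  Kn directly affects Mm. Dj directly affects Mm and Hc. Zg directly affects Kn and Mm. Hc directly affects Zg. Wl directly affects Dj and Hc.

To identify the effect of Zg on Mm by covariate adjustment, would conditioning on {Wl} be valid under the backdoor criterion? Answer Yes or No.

No

Backdoor paths from Zg to Mm (paths whose first edge points into Zg):
  P1: Zg <- Hc <- Wl -> Dj -> Mm
  P2: Zg <- Hc <- Dj -> Mm
Condition 1 (no descendant of Zg in the set): holds — descendants of Zg are {Kn, Mm}; none are in {Wl}.
Condition 2 (every backdoor path blocked by {Wl}):
  P1: blocked at fork node Wl ∈ conditioning set.
  P2: open — no interior node is in the conditioning set.
{Wl} does not satisfy the backdoor criterion.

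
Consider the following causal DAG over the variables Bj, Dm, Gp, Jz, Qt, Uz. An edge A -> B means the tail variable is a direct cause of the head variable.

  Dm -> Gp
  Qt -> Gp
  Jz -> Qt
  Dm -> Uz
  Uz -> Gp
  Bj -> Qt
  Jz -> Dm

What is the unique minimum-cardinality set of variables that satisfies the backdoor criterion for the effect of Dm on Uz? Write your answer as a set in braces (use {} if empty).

Variables eligible for adjustment (non-descendants of Dm, excluding Dm and Uz): {Bj, Jz, Qt}.
Backdoor paths from Dm to Uz:
  P1: Dm <- Jz -> Qt -> Gp <- Uz
Each backdoor path contains an unconditioned collider, so every path is already blocked with the empty conditioning set:
  P1: blocked at collider Gp (neither it nor any descendant is in the conditioning set).
The empty set is therefore the unique smallest valid set.

{}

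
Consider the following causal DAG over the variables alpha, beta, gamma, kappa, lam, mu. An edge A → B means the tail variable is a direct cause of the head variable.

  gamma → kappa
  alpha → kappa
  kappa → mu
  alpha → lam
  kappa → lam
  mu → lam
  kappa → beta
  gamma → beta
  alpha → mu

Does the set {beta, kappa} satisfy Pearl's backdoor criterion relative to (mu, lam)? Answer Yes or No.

No

Backdoor paths from mu to lam (paths whose first edge points into mu):
  P1: mu <- alpha -> kappa -> lam
  P2: mu <- alpha -> lam
  P3: mu <- kappa <- alpha -> lam
  P4: mu <- kappa -> lam
Condition 1 (no descendant of mu in the set): holds — descendants of mu are {lam}; none are in {beta, kappa}.
Condition 2 (every backdoor path blocked by {beta, kappa}):
  P1: blocked at chain node kappa ∈ conditioning set.
  P2: open — no interior node is in the conditioning set.
  P3: blocked at chain node kappa ∈ conditioning set.
  P4: blocked at fork node kappa ∈ conditioning set.
{beta, kappa} does not satisfy the backdoor criterion.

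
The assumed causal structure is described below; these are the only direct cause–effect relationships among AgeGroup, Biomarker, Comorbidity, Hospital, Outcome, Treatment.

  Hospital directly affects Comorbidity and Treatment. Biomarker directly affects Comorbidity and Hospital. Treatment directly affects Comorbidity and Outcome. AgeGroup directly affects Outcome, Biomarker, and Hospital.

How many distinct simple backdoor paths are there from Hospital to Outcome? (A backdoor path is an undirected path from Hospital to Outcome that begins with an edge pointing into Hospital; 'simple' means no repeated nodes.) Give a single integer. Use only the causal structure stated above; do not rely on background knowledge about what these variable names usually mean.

4

A backdoor path from Hospital to Outcome is any simple undirected path whose first edge points into Hospital (i.e. leaves Hospital via a parent).
Parents of Hospital: {AgeGroup, Biomarker}.
Enumerating:
  P1: Hospital <- AgeGroup -> Biomarker -> Comorbidity <- Treatment -> Outcome
  P2: Hospital <- AgeGroup -> Outcome
  P3: Hospital <- Biomarker <- AgeGroup -> Outcome
  P4: Hospital <- Biomarker -> Comorbidity <- Treatment -> Outcome
That exhausts the simple backdoor paths. Count: 4.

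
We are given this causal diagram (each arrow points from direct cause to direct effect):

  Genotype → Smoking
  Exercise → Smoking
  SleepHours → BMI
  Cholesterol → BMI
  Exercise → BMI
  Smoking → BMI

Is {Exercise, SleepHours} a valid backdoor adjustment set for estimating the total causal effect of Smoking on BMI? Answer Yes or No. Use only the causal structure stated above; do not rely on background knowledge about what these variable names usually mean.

Yes

Backdoor paths from Smoking to BMI (paths whose first edge points into Smoking):
  P1: Smoking <- Exercise -> BMI
Condition 1 (no descendant of Smoking in the set): holds — descendants of Smoking are {BMI}; none are in {Exercise, SleepHours}.
Condition 2 (every backdoor path blocked by {Exercise, SleepHours}):
  P1: blocked at fork node Exercise ∈ conditioning set.
{Exercise, SleepHours} satisfies the backdoor criterion.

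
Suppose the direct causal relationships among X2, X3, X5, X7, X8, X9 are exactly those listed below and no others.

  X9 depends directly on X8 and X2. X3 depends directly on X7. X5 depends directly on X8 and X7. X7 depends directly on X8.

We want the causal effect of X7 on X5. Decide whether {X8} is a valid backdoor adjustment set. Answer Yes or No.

Backdoor paths from X7 to X5 (paths whose first edge points into X7):
  P1: X7 <- X8 -> X5
Condition 1 (no descendant of X7 in the set): holds — descendants of X7 are {X3, X5}; none are in {X8}.
Condition 2 (every backdoor path blocked by {X8}):
  P1: blocked at fork node X8 ∈ conditioning set.
{X8} satisfies the backdoor criterion.

Yes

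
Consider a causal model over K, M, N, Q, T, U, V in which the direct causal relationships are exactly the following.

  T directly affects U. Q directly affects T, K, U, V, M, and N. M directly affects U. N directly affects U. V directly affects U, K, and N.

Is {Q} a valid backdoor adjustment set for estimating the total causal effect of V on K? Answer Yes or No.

Backdoor paths from V to K (paths whose first edge points into V):
  P1: V <- Q -> K
Condition 1 (no descendant of V in the set): holds — descendants of V are {K, N, U}; none are in {Q}.
Condition 2 (every backdoor path blocked by {Q}):
  P1: blocked at fork node Q ∈ conditioning set.
{Q} satisfies the backdoor criterion.

Yes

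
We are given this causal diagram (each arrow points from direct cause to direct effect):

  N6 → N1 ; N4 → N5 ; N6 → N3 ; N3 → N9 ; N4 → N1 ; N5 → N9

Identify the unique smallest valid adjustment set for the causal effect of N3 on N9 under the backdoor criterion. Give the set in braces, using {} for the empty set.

Variables eligible for adjustment (non-descendants of N3, excluding N3 and N9): {N1, N4, N5, N6}.
Backdoor paths from N3 to N9:
  P1: N3 <- N6 -> N1 <- N4 -> N5 -> N9
Each backdoor path contains an unconditioned collider, so every path is already blocked with the empty conditioning set:
  P1: blocked at collider N1 (neither it nor any descendant is in the conditioning set).
The empty set is therefore the unique smallest valid set.

{}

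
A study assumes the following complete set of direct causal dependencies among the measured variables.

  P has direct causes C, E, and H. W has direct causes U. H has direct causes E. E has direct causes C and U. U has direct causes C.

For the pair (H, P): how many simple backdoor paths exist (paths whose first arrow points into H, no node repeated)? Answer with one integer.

A backdoor path from H to P is any simple undirected path whose first edge points into H (i.e. leaves H via a parent).
Parents of H: {E}.
Enumerating:
  P1: H <- E <- C -> P
  P2: H <- E <- U <- C -> P
  P3: H <- E -> P
That exhausts the simple backdoor paths. Count: 3.

3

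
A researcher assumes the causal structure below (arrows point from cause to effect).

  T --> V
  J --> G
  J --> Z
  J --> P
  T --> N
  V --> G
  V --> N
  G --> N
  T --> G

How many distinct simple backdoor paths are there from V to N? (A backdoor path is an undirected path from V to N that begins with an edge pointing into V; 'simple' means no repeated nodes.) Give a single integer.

2

A backdoor path from V to N is any simple undirected path whose first edge points into V (i.e. leaves V via a parent).
Parents of V: {T}.
Enumerating:
  P1: V <- T -> G -> N
  P2: V <- T -> N
That exhausts the simple backdoor paths. Count: 2.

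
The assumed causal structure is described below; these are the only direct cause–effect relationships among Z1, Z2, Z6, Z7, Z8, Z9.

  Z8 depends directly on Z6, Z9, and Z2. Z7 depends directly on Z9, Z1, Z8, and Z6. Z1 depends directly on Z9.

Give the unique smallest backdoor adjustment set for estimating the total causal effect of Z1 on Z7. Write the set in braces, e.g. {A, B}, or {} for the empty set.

{Z9}

Variables eligible for adjustment (non-descendants of Z1, excluding Z1 and Z7): {Z2, Z6, Z8, Z9}.
Backdoor paths from Z1 to Z7:
  P1: Z1 <- Z9 -> Z8 <- Z6 -> Z7
  P2: Z1 <- Z9 -> Z8 -> Z7
  P3: Z1 <- Z9 -> Z7
The empty set is not sufficient: P2 (Z1 <- Z9 -> Z8 -> Z7) has no collider blocking it and no conditioned non-collider, so it is open.
Try {Z9}:
  P1: blocked at fork node Z9 ∈ conditioning set.
  P2: blocked at fork node Z9 ∈ conditioning set.
  P3: blocked at fork node Z9 ∈ conditioning set.
{Z9} contains no descendant of Z1 and blocks every backdoor path.
No other singleton works — e.g. {Z2} leaves P2 open — so {Z9} is the unique smallest valid adjustment set.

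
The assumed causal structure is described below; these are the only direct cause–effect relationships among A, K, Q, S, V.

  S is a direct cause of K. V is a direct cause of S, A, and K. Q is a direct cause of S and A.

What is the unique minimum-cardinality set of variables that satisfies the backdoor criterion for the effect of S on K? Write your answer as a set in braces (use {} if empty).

Variables eligible for adjustment (non-descendants of S, excluding S and K): {A, Q, V}.
Backdoor paths from S to K:
  P1: S <- Q -> A <- V -> K
  P2: S <- V -> K
The empty set is not sufficient: P2 (S <- V -> K) has no collider blocking it and no conditioned non-collider, so it is open.
Try {V}:
  P1: blocked at collider A (neither it nor any descendant is in the conditioning set).
  P2: blocked at fork node V ∈ conditioning set.
{V} contains no descendant of S and blocks every backdoor path.
No other singleton works — e.g. {Q} leaves P2 open — so {V} is the unique smallest valid adjustment set.

{V}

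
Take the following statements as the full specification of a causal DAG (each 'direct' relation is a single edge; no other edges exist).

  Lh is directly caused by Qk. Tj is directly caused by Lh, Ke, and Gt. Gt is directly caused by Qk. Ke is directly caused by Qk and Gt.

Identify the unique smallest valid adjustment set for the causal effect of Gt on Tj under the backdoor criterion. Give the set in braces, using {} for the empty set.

Variables eligible for adjustment (non-descendants of Gt, excluding Gt and Tj): {Lh, Qk}.
Backdoor paths from Gt to Tj:
  P1: Gt <- Qk -> Ke -> Tj
  P2: Gt <- Qk -> Lh -> Tj
The empty set is not sufficient: P1 (Gt <- Qk -> Ke -> Tj) has no collider blocking it and no conditioned non-collider, so it is open.
Try {Qk}:
  P1: blocked at fork node Qk ∈ conditioning set.
  P2: blocked at fork node Qk ∈ conditioning set.
{Qk} contains no descendant of Gt and blocks every backdoor path.
No other singleton works — e.g. {Lh} leaves P1 open — so {Qk} is the unique smallest valid adjustment set.

{Qk}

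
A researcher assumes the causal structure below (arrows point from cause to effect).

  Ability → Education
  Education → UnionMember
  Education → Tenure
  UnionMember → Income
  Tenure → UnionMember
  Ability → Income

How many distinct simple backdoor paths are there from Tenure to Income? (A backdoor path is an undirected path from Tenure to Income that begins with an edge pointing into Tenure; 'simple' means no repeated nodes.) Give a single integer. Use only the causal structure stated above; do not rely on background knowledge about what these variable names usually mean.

2

A backdoor path from Tenure to Income is any simple undirected path whose first edge points into Tenure (i.e. leaves Tenure via a parent).
Parents of Tenure: {Education}.
Enumerating:
  P1: Tenure <- Education <- Ability -> Income
  P2: Tenure <- Education -> UnionMember -> Income
That exhausts the simple backdoor paths. Count: 2.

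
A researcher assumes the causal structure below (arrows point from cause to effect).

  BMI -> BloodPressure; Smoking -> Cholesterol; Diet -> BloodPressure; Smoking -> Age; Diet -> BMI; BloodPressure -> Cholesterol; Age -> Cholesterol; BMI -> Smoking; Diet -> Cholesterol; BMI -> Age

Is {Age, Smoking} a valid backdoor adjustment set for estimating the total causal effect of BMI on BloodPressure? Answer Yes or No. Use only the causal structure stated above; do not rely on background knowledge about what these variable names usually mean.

Backdoor paths from BMI to BloodPressure (paths whose first edge points into BMI):
  P1: BMI <- Diet -> BloodPressure
  P2: BMI <- Diet -> Cholesterol <- BloodPressure
Condition 1 (no descendant of BMI in the set): FAILS — Age and Smoking are descendants of BMI.
Condition 2 (every backdoor path blocked by {Age, Smoking}):
  P1: open — no interior node is in the conditioning set.
  P2: blocked at collider Cholesterol (neither it nor any descendant is in the conditioning set).
{Age, Smoking} does not satisfy the backdoor criterion.

No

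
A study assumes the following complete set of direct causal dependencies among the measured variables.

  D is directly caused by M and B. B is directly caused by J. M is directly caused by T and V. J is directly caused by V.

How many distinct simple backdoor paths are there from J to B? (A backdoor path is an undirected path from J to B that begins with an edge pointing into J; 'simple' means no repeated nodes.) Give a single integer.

1

A backdoor path from J to B is any simple undirected path whose first edge points into J (i.e. leaves J via a parent).
Parents of J: {V}.
Enumerating:
  P1: J <- V -> M -> D <- B
That exhausts the simple backdoor paths. Count: 1.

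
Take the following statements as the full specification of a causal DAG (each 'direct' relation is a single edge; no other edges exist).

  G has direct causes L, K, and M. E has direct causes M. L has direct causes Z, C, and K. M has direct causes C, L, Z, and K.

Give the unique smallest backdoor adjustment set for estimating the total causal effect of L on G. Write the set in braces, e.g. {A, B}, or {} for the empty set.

Variables eligible for adjustment (non-descendants of L, excluding L and G): {C, K, Z}.
Backdoor paths from L to G:
  P1: L <- K -> M -> G
  P2: L <- K -> G
  P3: L <- Z -> M <- K -> G
  P4: L <- Z -> M -> G
  P5: L <- C -> M <- K -> G
  P6: L <- C -> M -> G
The empty set is not sufficient: P1 (L <- K -> M -> G) has no collider blocking it and no conditioned non-collider, so it is open.
Try {C, K, Z}:
  P1: blocked at fork node K ∈ conditioning set.
  P2: blocked at fork node K ∈ conditioning set.
  P3: blocked at fork node Z ∈ conditioning set.
  P4: blocked at fork node Z ∈ conditioning set.
  P5: blocked at fork node C ∈ conditioning set.
  P6: blocked at fork node C ∈ conditioning set.
{C, K, Z} contains no descendant of L and blocks every backdoor path.
Every element of {C, K, Z} is needed (dropping C leaves P6 open; dropping K leaves P1 open; dropping Z leaves P4 open), so no proper subset is valid.
Among all size-3 subsets of the eligible variables, only {C, K, Z} blocks every backdoor path, so it is the unique smallest valid adjustment set.

{C, K, Z}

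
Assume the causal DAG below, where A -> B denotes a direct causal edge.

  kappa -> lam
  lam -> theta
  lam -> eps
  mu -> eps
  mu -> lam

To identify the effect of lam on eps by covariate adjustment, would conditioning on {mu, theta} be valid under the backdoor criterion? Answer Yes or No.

Backdoor paths from lam to eps (paths whose first edge points into lam):
  P1: lam <- mu -> eps
Condition 1 (no descendant of lam in the set): FAILS — theta is a descendant of lam.
Condition 2 (every backdoor path blocked by {mu, theta}):
  P1: blocked at fork node mu ∈ conditioning set.
{mu, theta} does not satisfy the backdoor criterion.

No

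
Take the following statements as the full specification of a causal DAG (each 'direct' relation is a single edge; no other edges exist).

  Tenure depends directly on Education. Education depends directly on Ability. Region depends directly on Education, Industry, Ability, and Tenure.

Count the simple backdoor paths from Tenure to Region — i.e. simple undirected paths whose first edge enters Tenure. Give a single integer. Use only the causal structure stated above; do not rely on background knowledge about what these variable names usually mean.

2

A backdoor path from Tenure to Region is any simple undirected path whose first edge points into Tenure (i.e. leaves Tenure via a parent).
Parents of Tenure: {Education}.
Enumerating:
  P1: Tenure <- Education <- Ability -> Region
  P2: Tenure <- Education -> Region
That exhausts the simple backdoor paths. Count: 2.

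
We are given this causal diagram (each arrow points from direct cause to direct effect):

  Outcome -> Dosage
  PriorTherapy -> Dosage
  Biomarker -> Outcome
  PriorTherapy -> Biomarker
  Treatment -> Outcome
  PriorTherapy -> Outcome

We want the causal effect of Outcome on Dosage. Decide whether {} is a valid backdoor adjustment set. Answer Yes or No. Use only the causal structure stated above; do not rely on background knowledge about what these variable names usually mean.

No

Backdoor paths from Outcome to Dosage (paths whose first edge points into Outcome):
  P1: Outcome <- PriorTherapy -> Dosage
  P2: Outcome <- Biomarker <- PriorTherapy -> Dosage
Condition 1 (no descendant of Outcome in the set): holds — descendants of Outcome are {Dosage}; none are in {}.
Condition 2 (every backdoor path blocked by {}):
  P1: open — no interior node is in the conditioning set.
  P2: open — no interior node is in the conditioning set.
{} does not satisfy the backdoor criterion.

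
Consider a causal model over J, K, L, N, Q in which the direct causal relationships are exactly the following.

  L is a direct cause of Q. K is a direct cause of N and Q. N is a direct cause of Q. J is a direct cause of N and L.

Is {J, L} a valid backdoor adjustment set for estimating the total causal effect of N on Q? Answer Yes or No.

Backdoor paths from N to Q (paths whose first edge points into N):
  P1: N <- K -> Q
  P2: N <- J -> L -> Q
Condition 1 (no descendant of N in the set): holds — descendants of N are {Q}; none are in {J, L}.
Condition 2 (every backdoor path blocked by {J, L}):
  P1: open — no interior node is in the conditioning set.
  P2: blocked at fork node J ∈ conditioning set.
{J, L} does not satisfy the backdoor criterion.

No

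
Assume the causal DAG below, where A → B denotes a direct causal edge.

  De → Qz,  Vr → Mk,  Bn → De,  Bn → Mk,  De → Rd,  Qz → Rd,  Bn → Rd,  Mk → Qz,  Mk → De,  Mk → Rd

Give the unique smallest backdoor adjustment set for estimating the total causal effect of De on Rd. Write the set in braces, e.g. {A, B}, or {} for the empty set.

{Bn, Mk}

Variables eligible for adjustment (non-descendants of De, excluding De and Rd): {Bn, Mk, Vr}.
Backdoor paths from De to Rd:
  P1: De <- Bn -> Mk -> Qz -> Rd
  P2: De <- Bn -> Mk -> Rd
  P3: De <- Bn -> Rd
  P4: De <- Mk <- Bn -> Rd
  P5: De <- Mk -> Qz -> Rd
  P6: De <- Mk -> Rd
The empty set is not sufficient: P1 (De <- Bn -> Mk -> Qz -> Rd) has no collider blocking it and no conditioned non-collider, so it is open.
Try {Bn, Mk}:
  P1: blocked at fork node Bn ∈ conditioning set.
  P2: blocked at fork node Bn ∈ conditioning set.
  P3: blocked at fork node Bn ∈ conditioning set.
  P4: blocked at chain node Mk ∈ conditioning set.
  P5: blocked at fork node Mk ∈ conditioning set.
  P6: blocked at fork node Mk ∈ conditioning set.
{Bn, Mk} contains no descendant of De and blocks every backdoor path.
Every element of {Bn, Mk} is needed (dropping Bn leaves P3 open; dropping Mk leaves P5 open), so no proper subset is valid.
Among all size-2 subsets of the eligible variables, only {Bn, Mk} blocks every backdoor path, so it is the unique smallest valid adjustment set.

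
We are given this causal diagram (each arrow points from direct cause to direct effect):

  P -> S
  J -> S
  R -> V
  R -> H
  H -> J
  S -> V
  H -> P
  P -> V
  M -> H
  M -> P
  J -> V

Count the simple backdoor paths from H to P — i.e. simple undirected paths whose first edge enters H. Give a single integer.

A backdoor path from H to P is any simple undirected path whose first edge points into H (i.e. leaves H via a parent).
Parents of H: {M, R}.
Enumerating:
  P1: H <- R -> V <- J -> S <- P
  P2: H <- R -> V <- P
  P3: H <- R -> V <- S <- P
  P4: H <- M -> P
That exhausts the simple backdoor paths. Count: 4.

4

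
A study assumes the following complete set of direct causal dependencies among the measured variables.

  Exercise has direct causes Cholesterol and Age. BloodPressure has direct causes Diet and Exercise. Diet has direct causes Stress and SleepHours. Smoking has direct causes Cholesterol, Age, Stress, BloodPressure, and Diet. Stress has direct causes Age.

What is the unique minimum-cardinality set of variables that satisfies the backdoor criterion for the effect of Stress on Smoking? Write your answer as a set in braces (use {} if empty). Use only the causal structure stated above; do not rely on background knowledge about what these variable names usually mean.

Variables eligible for adjustment (non-descendants of Stress, excluding Stress and Smoking): {Age, Cholesterol, Exercise, SleepHours}.
Backdoor paths from Stress to Smoking:
  P1: Stress <- Age -> Exercise <- Cholesterol -> Smoking
  P2: Stress <- Age -> Exercise -> BloodPressure <- Diet -> Smoking
  P3: Stress <- Age -> Exercise -> BloodPressure -> Smoking
  P4: Stress <- Age -> Smoking
The empty set is not sufficient: P3 (Stress <- Age -> Exercise -> BloodPressure -> Smoking) has no collider blocking it and no conditioned non-collider, so it is open.
Try {Age}:
  P1: blocked at fork node Age ∈ conditioning set.
  P2: blocked at fork node Age ∈ conditioning set.
  P3: blocked at fork node Age ∈ conditioning set.
  P4: blocked at fork node Age ∈ conditioning set.
{Age} contains no descendant of Stress and blocks every backdoor path.
No other singleton works — e.g. {SleepHours} leaves P3 open — so {Age} is the unique smallest valid adjustment set.

{Age}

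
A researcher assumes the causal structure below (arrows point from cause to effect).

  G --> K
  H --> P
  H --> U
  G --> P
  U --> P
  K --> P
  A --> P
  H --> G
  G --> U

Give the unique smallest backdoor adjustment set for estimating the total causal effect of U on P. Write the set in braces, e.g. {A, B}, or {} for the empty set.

Variables eligible for adjustment (non-descendants of U, excluding U and P): {A, G, H, K}.
Backdoor paths from U to P:
  P1: U <- H -> G -> K -> P
  P2: U <- H -> G -> P
  P3: U <- H -> P
  P4: U <- G <- H -> P
  P5: U <- G -> K -> P
  P6: U <- G -> P
The empty set is not sufficient: P1 (U <- H -> G -> K -> P) has no collider blocking it and no conditioned non-collider, so it is open.
Try {G, H}:
  P1: blocked at fork node H ∈ conditioning set.
  P2: blocked at fork node H ∈ conditioning set.
  P3: blocked at fork node H ∈ conditioning set.
  P4: blocked at chain node G ∈ conditioning set.
  P5: blocked at fork node G ∈ conditioning set.
  P6: blocked at fork node G ∈ conditioning set.
{G, H} contains no descendant of U and blocks every backdoor path.
Every element of {G, H} is needed (dropping G leaves P5 open; dropping H leaves P3 open), so no proper subset is valid.
Among all size-2 subsets of the eligible variables, only {G, H} blocks every backdoor path, so it is the unique smallest valid adjustment set.

{G, H}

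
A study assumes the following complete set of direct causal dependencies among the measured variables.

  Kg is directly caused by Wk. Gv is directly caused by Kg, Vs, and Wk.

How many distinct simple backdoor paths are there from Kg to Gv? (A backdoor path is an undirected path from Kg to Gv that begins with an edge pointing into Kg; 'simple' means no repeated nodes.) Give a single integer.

1

A backdoor path from Kg to Gv is any simple undirected path whose first edge points into Kg (i.e. leaves Kg via a parent).
Parents of Kg: {Wk}.
Enumerating:
  P1: Kg <- Wk -> Gv
That exhausts the simple backdoor paths. Count: 1.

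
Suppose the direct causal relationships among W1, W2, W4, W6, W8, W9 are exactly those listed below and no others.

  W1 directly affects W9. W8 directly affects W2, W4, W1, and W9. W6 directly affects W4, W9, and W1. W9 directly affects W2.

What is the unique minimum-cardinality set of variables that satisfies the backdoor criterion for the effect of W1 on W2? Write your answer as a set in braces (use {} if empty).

Variables eligible for adjustment (non-descendants of W1, excluding W1 and W2): {W4, W6, W8}.
Backdoor paths from W1 to W2:
  P1: W1 <- W6 -> W9 <- W8 -> W2
  P2: W1 <- W6 -> W9 -> W2
  P3: W1 <- W6 -> W4 <- W8 -> W9 -> W2
  P4: W1 <- W6 -> W4 <- W8 -> W2
  P5: W1 <- W8 -> W9 -> W2
  P6: W1 <- W8 -> W4 <- W6 -> W9 -> W2
  P7: W1 <- W8 -> W2
The empty set is not sufficient: P2 (W1 <- W6 -> W9 -> W2) has no collider blocking it and no conditioned non-collider, so it is open.
Try {W6, W8}:
  P1: blocked at fork node W6 ∈ conditioning set.
  P2: blocked at fork node W6 ∈ conditioning set.
  P3: blocked at fork node W6 ∈ conditioning set.
  P4: blocked at fork node W6 ∈ conditioning set.
  P5: blocked at fork node W8 ∈ conditioning set.
  P6: blocked at fork node W8 ∈ conditioning set.
  P7: blocked at fork node W8 ∈ conditioning set.
{W6, W8} contains no descendant of W1 and blocks every backdoor path.
Every element of {W6, W8} is needed (dropping W6 leaves P2 open; dropping W8 leaves P5 open), so no proper subset is valid.
Among all size-2 subsets of the eligible variables, only {W6, W8} blocks every backdoor path, so it is the unique smallest valid adjustment set.

{W6, W8}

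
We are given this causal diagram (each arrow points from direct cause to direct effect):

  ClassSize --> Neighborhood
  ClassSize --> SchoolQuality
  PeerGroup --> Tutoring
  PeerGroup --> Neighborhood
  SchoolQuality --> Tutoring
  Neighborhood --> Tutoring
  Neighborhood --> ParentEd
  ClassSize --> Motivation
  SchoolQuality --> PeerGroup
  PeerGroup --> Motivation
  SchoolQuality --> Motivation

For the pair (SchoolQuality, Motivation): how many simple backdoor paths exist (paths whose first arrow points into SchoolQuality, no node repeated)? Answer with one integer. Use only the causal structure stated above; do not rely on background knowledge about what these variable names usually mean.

A backdoor path from SchoolQuality to Motivation is any simple undirected path whose first edge points into SchoolQuality (i.e. leaves SchoolQuality via a parent).
Parents of SchoolQuality: {ClassSize}.
Enumerating:
  P1: SchoolQuality <- ClassSize -> Neighborhood <- PeerGroup -> Motivation
  P2: SchoolQuality <- ClassSize -> Neighborhood -> Tutoring <- PeerGroup -> Motivation
  P3: SchoolQuality <- ClassSize -> Motivation
That exhausts the simple backdoor paths. Count: 3.

3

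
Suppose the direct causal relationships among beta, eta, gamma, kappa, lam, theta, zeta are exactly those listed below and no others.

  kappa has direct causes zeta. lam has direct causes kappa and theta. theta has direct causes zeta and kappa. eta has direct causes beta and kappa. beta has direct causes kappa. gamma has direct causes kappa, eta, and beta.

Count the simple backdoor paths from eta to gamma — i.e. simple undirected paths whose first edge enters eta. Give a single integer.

A backdoor path from eta to gamma is any simple undirected path whose first edge points into eta (i.e. leaves eta via a parent).
Parents of eta: {beta, kappa}.
Enumerating:
  P1: eta <- kappa -> beta -> gamma
  P2: eta <- kappa -> gamma
  P3: eta <- beta <- kappa -> gamma
  P4: eta <- beta -> gamma
That exhausts the simple backdoor paths. Count: 4.

4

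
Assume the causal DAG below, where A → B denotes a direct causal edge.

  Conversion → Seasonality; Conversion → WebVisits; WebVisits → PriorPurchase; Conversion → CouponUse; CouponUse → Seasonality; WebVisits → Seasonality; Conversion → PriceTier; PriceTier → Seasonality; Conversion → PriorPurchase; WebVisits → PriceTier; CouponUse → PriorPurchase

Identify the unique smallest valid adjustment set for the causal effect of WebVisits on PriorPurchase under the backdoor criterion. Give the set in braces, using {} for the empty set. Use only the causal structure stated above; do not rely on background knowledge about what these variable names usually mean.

Variables eligible for adjustment (non-descendants of WebVisits, excluding WebVisits and PriorPurchase): {Conversion, CouponUse}.
Backdoor paths from WebVisits to PriorPurchase:
  P1: WebVisits <- Conversion -> CouponUse -> PriorPurchase
  P2: WebVisits <- Conversion -> PriceTier -> Seasonality <- CouponUse -> PriorPurchase
  P3: WebVisits <- Conversion -> PriorPurchase
  P4: WebVisits <- Conversion -> Seasonality <- CouponUse -> PriorPurchase
The empty set is not sufficient: P1 (WebVisits <- Conversion -> CouponUse -> PriorPurchase) has no collider blocking it and no conditioned non-collider, so it is open.
Try {Conversion}:
  P1: blocked at fork node Conversion ∈ conditioning set.
  P2: blocked at fork node Conversion ∈ conditioning set.
  P3: blocked at fork node Conversion ∈ conditioning set.
  P4: blocked at fork node Conversion ∈ conditioning set.
{Conversion} contains no descendant of WebVisits and blocks every backdoor path.
No other singleton works — e.g. {CouponUse} leaves P3 open — so {Conversion} is the unique smallest valid adjustment set.

{Conversion}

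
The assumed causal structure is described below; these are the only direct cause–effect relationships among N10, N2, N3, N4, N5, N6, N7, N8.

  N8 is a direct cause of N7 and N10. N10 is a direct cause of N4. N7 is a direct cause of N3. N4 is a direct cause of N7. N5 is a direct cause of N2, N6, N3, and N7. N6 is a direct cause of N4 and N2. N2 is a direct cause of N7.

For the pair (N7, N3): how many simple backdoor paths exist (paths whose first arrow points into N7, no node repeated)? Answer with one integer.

A backdoor path from N7 to N3 is any simple undirected path whose first edge points into N7 (i.e. leaves N7 via a parent).
Parents of N7: {N2, N4, N5, N8}.
Enumerating:
  P1: N7 <- N5 -> N3
  P2: N7 <- N8 -> N10 -> N4 <- N6 <- N5 -> N3
  P3: N7 <- N8 -> N10 -> N4 <- N6 -> N2 <- N5 -> N3
  P4: N7 <- N2 <- N5 -> N3
  P5: N7 <- N2 <- N6 <- N5 -> N3
  P6: N7 <- N4 <- N6 <- N5 -> N3
  P7: N7 <- N4 <- N6 -> N2 <- N5 -> N3
That exhausts the simple backdoor paths. Count: 7.

7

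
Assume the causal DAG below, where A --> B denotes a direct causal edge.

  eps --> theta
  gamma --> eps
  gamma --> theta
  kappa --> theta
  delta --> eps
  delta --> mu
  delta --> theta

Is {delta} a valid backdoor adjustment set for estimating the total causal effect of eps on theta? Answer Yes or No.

No

Backdoor paths from eps to theta (paths whose first edge points into eps):
  P1: eps <- gamma -> theta
  P2: eps <- delta -> theta
Condition 1 (no descendant of eps in the set): holds — descendants of eps are {theta}; none are in {delta}.
Condition 2 (every backdoor path blocked by {delta}):
  P1: open — no interior node is in the conditioning set.
  P2: blocked at fork node delta ∈ conditioning set.
{delta} does not satisfy the backdoor criterion.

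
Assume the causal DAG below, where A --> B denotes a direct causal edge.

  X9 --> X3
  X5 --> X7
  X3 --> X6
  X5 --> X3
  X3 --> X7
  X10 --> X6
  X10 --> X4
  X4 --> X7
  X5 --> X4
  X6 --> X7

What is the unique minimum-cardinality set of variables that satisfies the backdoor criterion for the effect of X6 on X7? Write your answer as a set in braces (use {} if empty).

Variables eligible for adjustment (non-descendants of X6, excluding X6 and X7): {X10, X3, X4, X5, X9}.
Backdoor paths from X6 to X7:
  P1: X6 <- X10 -> X4 <- X5 -> X3 -> X7
  P2: X6 <- X10 -> X4 <- X5 -> X7
  P3: X6 <- X10 -> X4 -> X7
  P4: X6 <- X3 <- X5 -> X4 -> X7
  P5: X6 <- X3 <- X5 -> X7
  P6: X6 <- X3 -> X7
The empty set is not sufficient: P3 (X6 <- X10 -> X4 -> X7) has no collider blocking it and no conditioned non-collider, so it is open.
Try {X10, X3}:
  P1: blocked at fork node X10 ∈ conditioning set.
  P2: blocked at fork node X10 ∈ conditioning set.
  P3: blocked at fork node X10 ∈ conditioning set.
  P4: blocked at chain node X3 ∈ conditioning set.
  P5: blocked at chain node X3 ∈ conditioning set.
  P6: blocked at fork node X3 ∈ conditioning set.
{X10, X3} contains no descendant of X6 and blocks every backdoor path.
Every element of {X10, X3} is needed (dropping X10 leaves P3 open; dropping X3 leaves P4 open), so no proper subset is valid.
Among all size-2 subsets of the eligible variables, only {X10, X3} blocks every backdoor path, so it is the unique smallest valid adjustment set.

{X10, X3}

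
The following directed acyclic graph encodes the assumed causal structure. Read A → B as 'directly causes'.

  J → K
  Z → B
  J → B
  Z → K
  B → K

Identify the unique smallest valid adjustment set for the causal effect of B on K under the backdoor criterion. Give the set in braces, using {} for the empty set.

Variables eligible for adjustment (non-descendants of B, excluding B and K): {J, Z}.
Backdoor paths from B to K:
  P1: B <- Z -> K
  P2: B <- J -> K
The empty set is not sufficient: P1 (B <- Z -> K) has no collider blocking it and no conditioned non-collider, so it is open.
Try {J, Z}:
  P1: blocked at fork node Z ∈ conditioning set.
  P2: blocked at fork node J ∈ conditioning set.
{J, Z} contains no descendant of B and blocks every backdoor path.
Every element of {J, Z} is needed (dropping J leaves P2 open; dropping Z leaves P1 open), so no proper subset is valid.
Among all size-2 subsets of the eligible variables, only {J, Z} blocks every backdoor path, so it is the unique smallest valid adjustment set.

{J, Z}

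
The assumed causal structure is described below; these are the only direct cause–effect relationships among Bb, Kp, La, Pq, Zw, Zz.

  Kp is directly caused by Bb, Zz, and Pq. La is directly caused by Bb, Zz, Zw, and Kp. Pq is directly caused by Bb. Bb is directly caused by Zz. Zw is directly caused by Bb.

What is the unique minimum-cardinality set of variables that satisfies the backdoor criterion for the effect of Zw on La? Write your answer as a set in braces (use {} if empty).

{Bb}

Variables eligible for adjustment (non-descendants of Zw, excluding Zw and La): {Bb, Kp, Pq, Zz}.
Backdoor paths from Zw to La:
  P1: Zw <- Bb <- Zz -> Kp -> La
  P2: Zw <- Bb <- Zz -> La
  P3: Zw <- Bb -> Pq -> Kp <- Zz -> La
  P4: Zw <- Bb -> Pq -> Kp -> La
  P5: Zw <- Bb -> Kp <- Zz -> La
  P6: Zw <- Bb -> Kp -> La
  P7: Zw <- Bb -> La
The empty set is not sufficient: P1 (Zw <- Bb <- Zz -> Kp -> La) has no collider blocking it and no conditioned non-collider, so it is open.
Try {Bb}:
  P1: blocked at chain node Bb ∈ conditioning set.
  P2: blocked at chain node Bb ∈ conditioning set.
  P3: blocked at fork node Bb ∈ conditioning set.
  P4: blocked at fork node Bb ∈ conditioning set.
  P5: blocked at fork node Bb ∈ conditioning set.
  P6: blocked at fork node Bb ∈ conditioning set.
  P7: blocked at fork node Bb ∈ conditioning set.
{Bb} contains no descendant of Zw and blocks every backdoor path.
No other singleton works — e.g. {Zz} leaves P4 open — so {Bb} is the unique smallest valid adjustment set.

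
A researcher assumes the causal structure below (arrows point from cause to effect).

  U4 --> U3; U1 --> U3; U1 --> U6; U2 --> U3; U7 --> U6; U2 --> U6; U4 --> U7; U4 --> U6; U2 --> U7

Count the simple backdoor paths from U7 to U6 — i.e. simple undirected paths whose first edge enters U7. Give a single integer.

A backdoor path from U7 to U6 is any simple undirected path whose first edge points into U7 (i.e. leaves U7 via a parent).
Parents of U7: {U2, U4}.
Enumerating:
  P1: U7 <- U4 -> U6
  P2: U7 <- U4 -> U3 <- U1 -> U6
  P3: U7 <- U4 -> U3 <- U2 -> U6
  P4: U7 <- U2 -> U6
  P5: U7 <- U2 -> U3 <- U1 -> U6
  P6: U7 <- U2 -> U3 <- U4 -> U6
That exhausts the simple backdoor paths. Count: 6.

6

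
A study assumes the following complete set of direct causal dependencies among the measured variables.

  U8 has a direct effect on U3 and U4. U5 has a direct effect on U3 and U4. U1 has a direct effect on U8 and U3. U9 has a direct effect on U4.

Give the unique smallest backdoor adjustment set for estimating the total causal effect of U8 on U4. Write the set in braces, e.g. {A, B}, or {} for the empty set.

Variables eligible for adjustment (non-descendants of U8, excluding U8 and U4): {U1, U5, U9}.
Backdoor paths from U8 to U4:
  P1: U8 <- U1 -> U3 <- U5 -> U4
Each backdoor path contains an unconditioned collider, so every path is already blocked with the empty conditioning set:
  P1: blocked at collider U3 (neither it nor any descendant is in the conditioning set).
The empty set is therefore the unique smallest valid set.

{}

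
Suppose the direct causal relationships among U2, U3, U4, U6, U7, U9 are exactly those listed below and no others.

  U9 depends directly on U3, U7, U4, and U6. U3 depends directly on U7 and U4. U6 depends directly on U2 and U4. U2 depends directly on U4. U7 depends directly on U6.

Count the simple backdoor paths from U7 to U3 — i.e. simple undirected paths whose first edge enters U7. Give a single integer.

6

A backdoor path from U7 to U3 is any simple undirected path whose first edge points into U7 (i.e. leaves U7 via a parent).
Parents of U7: {U6}.
Enumerating:
  P1: U7 <- U6 <- U4 -> U3
  P2: U7 <- U6 <- U4 -> U9 <- U3
  P3: U7 <- U6 <- U2 <- U4 -> U3
  P4: U7 <- U6 <- U2 <- U4 -> U9 <- U3
  P5: U7 <- U6 -> U9 <- U4 -> U3
  P6: U7 <- U6 -> U9 <- U3
That exhausts the simple backdoor paths. Count: 6.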